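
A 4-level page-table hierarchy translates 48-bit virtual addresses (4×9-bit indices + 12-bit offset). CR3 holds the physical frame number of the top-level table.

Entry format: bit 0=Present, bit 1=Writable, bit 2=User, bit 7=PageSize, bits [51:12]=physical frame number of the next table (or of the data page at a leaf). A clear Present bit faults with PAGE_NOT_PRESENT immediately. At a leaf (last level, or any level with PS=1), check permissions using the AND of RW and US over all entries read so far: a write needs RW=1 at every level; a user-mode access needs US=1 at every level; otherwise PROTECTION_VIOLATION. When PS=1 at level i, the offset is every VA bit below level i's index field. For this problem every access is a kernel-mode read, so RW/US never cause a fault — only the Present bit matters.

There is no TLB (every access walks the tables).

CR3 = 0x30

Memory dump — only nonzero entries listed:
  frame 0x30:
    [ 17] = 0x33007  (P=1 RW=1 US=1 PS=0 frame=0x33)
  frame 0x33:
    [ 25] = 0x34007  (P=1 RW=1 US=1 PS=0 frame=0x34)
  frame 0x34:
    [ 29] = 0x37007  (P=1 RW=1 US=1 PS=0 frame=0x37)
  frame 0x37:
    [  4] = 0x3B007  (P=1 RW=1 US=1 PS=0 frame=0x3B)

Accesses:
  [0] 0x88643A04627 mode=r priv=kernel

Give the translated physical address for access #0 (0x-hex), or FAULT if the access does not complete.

Walk each access:
#0 VA=0x88643A04627 (r,kernel):
  L0 @0x30[17] → 0x33007  P=1,RW=1,US=1,PS=0
  L1 @0x33[25] → 0x34007  P=1,RW=1,US=1,PS=0
  L2 @0x34[29] → 0x37007  P=1,RW=1,US=1,PS=0
  L3 @0x37[4] → 0x3B007  P=1,RW=1,US=1,PS=0
  ✓ 0x3B627  — 4 lookups

Access #0 PA: 0x3B627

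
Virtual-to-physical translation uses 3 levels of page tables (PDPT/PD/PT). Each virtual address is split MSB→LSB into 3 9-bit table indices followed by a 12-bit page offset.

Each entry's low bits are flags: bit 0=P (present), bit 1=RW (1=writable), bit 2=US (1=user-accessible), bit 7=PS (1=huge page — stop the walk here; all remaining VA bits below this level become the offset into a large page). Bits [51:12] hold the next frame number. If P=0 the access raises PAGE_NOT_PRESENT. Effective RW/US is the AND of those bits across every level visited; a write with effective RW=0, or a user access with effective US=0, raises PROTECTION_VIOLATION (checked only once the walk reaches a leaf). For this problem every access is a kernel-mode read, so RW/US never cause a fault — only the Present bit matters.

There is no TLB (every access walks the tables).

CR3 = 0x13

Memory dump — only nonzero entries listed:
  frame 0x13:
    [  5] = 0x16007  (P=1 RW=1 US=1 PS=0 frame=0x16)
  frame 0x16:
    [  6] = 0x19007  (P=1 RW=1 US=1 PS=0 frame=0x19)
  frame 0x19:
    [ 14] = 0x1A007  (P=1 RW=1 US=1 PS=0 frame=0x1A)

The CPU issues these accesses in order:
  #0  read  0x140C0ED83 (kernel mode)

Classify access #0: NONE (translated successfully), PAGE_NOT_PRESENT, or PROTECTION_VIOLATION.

Per-access translation:
#0 VA=0x140C0ED83 (r,kernel):
  L0: frame=0x13 idx=5 entry=0x16007 [P=1 RW=1 US=1 PS=0]
  L1: frame=0x16 idx=6 entry=0x19007 [P=1 RW=1 US=1 PS=0]
  L2: frame=0x19 idx=14 entry=0x1A007 [P=1 RW=1 US=1 PS=0]
  → PA=0x1AD83  (3 entries read)

Access #0 fault: NONE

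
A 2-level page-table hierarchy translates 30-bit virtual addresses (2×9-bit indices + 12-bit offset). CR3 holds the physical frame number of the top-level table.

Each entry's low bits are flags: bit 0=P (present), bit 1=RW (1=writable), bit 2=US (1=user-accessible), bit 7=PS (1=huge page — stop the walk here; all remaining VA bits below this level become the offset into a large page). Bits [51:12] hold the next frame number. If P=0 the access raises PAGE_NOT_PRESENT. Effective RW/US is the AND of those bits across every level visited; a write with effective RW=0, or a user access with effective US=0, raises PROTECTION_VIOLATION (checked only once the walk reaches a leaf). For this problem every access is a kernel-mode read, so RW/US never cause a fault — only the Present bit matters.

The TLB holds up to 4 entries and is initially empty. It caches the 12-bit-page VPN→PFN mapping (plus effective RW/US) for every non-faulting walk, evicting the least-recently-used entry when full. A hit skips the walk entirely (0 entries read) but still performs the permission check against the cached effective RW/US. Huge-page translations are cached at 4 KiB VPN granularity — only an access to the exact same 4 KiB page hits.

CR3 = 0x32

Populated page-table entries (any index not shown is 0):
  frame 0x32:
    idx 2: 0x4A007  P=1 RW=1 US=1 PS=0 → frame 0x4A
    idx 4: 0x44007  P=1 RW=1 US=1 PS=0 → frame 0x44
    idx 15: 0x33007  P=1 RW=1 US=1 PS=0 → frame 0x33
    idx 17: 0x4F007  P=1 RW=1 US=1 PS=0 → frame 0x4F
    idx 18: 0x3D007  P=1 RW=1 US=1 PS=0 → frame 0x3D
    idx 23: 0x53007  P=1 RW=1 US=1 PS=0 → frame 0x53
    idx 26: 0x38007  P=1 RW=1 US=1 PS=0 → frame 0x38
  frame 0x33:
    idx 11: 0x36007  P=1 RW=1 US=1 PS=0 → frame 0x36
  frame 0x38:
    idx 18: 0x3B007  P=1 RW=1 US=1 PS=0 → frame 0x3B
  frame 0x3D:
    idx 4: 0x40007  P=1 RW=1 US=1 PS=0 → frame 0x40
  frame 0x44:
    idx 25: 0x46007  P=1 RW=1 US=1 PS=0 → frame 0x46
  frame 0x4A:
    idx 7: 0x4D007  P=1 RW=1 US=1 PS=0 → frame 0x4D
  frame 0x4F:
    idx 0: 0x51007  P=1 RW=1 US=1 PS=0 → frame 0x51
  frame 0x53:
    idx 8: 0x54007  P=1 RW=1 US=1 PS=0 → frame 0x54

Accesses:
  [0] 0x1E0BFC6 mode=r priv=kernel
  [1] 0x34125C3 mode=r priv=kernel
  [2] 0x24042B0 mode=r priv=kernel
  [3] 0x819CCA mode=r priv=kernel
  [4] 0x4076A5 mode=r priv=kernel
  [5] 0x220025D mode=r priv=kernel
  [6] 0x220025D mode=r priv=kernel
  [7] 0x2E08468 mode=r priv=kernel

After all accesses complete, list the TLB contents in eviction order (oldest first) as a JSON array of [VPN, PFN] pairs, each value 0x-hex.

Trace:
#0 VA=0x1E0BFC6 (r,kernel):
  L0: frame=0x32 idx=15 entry=0x33007 [P=1 RW=1 US=1 PS=0]
  L1: frame=0x33 idx=11 entry=0x36007 [P=1 RW=1 US=1 PS=0]
  → PA=0x36FC6  (2 entries read)
#1 VA=0x34125C3 (r,kernel):
  L0: frame=0x32 idx=26 entry=0x38007 [P=1 RW=1 US=1 PS=0]
  L1: frame=0x38 idx=18 entry=0x3B007 [P=1 RW=1 US=1 PS=0]
  → PA=0x3B5C3  (2 entries read)
#2 VA=0x24042B0 (r,kernel):
  L0: frame=0x32 idx=18 entry=0x3D007 [P=1 RW=1 US=1 PS=0]
  L1: frame=0x3D idx=4 entry=0x40007 [P=1 RW=1 US=1 PS=0]
  → PA=0x402B0  (2 entries read)
#3 VA=0x819CCA (r,kernel):
  L0: frame=0x32 idx=4 entry=0x44007 [P=1 RW=1 US=1 PS=0]
  L1: frame=0x44 idx=25 entry=0x46007 [P=1 RW=1 US=1 PS=0]
  → PA=0x46CCA  (2 entries read)
#4 VA=0x4076A5 (r,kernel):
  L0: frame=0x32 idx=2 entry=0x4A007 [P=1 RW=1 US=1 PS=0]
  L1: frame=0x4A idx=7 entry=0x4D007 [P=1 RW=1 US=1 PS=0]
  → PA=0x4D6A5  (2 entries read)
#5 VA=0x220025D (r,kernel):
  L0: frame=0x32 idx=17 entry=0x4F007 [P=1 RW=1 US=1 PS=0]
  L1: frame=0x4F idx=0 entry=0x51007 [P=1 RW=1 US=1 PS=0]
  → PA=0x5125D  (2 entries read)
#6 VA=0x220025D (r,kernel):
  TLB hit vpn=0x2200 → PA=0x5125D
#7 VA=0x2E08468 (r,kernel):
  L0: frame=0x32 idx=23 entry=0x53007 [P=1 RW=1 US=1 PS=0]
  L1: frame=0x53 idx=8 entry=0x54007 [P=1 RW=1 US=1 PS=0]
  → PA=0x54468  (2 entries read)

TLB: [["0x819", "0x46"], ["0x407", "0x4D"], ["0x2200", "0x51"], ["0x2E08", "0x54"]]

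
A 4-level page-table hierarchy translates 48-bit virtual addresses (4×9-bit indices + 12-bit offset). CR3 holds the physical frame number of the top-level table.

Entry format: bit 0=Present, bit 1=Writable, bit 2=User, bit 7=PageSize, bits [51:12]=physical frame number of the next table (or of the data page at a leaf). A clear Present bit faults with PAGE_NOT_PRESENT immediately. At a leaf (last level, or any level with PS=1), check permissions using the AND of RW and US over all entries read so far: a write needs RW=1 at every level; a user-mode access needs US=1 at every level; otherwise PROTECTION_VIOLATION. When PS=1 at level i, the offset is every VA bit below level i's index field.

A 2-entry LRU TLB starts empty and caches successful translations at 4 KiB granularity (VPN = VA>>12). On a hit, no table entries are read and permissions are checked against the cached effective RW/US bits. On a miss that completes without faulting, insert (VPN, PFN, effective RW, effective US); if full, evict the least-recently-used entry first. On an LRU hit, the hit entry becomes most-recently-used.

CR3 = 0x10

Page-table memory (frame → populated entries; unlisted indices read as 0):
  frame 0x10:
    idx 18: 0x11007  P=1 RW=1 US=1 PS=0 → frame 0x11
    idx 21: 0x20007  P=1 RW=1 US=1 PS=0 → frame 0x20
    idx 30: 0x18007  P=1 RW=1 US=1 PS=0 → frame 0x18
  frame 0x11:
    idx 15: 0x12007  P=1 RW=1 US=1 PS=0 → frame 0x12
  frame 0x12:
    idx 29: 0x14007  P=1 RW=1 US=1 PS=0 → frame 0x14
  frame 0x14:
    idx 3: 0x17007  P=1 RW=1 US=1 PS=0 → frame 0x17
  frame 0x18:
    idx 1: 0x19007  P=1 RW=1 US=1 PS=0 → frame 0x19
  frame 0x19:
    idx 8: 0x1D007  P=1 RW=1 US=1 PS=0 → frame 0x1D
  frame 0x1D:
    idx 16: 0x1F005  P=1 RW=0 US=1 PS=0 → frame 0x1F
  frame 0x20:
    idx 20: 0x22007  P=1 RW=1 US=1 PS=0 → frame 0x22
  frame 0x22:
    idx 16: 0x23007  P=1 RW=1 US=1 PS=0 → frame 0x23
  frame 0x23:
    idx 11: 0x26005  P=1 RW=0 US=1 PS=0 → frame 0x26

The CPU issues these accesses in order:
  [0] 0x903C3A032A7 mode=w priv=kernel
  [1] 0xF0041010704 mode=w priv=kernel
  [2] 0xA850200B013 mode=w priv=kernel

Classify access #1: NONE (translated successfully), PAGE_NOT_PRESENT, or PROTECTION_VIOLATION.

Trace:
#0 VA=0x903C3A032A7 (w,kernel):
  L0 @0x10[18] → 0x11007  P=1,RW=1,US=1,PS=0
  L1 @0x11[15] → 0x12007  P=1,RW=1,US=1,PS=0
  L2 @0x12[29] → 0x14007  P=1,RW=1,US=1,PS=0
  L3 @0x14[3] → 0x17007  P=1,RW=1,US=1,PS=0
  ✓ 0x172A7  — 4 lookups
#1 VA=0xF0041010704 (w,kernel):
  L0 @0x10[30] → 0x18007  P=1,RW=1,US=1,PS=0
  L1 @0x18[1] → 0x19007  P=1,RW=1,US=1,PS=0
  L2 @0x19[8] → 0x1D007  P=1,RW=1,US=1,PS=0
  L3 @0x1D[16] → 0x1F005  P=1,RW=0,US=1,PS=0
  ✗ PROTECTION_VIOLATION  [4 reads]
#2 VA=0xA850200B013 (w,kernel):
  L0 @0x10[21] → 0x20007  P=1,RW=1,US=1,PS=0
  L1 @0x20[20] → 0x22007  P=1,RW=1,US=1,PS=0
  L2 @0x22[16] → 0x23007  P=1,RW=1,US=1,PS=0
  L3 @0x23[11] → 0x26005  P=1,RW=0,US=1,PS=0
  ✗ PROTECTION_VIOLATION  [4 reads]

Access #1 fault: PROTECTION_VIOLATION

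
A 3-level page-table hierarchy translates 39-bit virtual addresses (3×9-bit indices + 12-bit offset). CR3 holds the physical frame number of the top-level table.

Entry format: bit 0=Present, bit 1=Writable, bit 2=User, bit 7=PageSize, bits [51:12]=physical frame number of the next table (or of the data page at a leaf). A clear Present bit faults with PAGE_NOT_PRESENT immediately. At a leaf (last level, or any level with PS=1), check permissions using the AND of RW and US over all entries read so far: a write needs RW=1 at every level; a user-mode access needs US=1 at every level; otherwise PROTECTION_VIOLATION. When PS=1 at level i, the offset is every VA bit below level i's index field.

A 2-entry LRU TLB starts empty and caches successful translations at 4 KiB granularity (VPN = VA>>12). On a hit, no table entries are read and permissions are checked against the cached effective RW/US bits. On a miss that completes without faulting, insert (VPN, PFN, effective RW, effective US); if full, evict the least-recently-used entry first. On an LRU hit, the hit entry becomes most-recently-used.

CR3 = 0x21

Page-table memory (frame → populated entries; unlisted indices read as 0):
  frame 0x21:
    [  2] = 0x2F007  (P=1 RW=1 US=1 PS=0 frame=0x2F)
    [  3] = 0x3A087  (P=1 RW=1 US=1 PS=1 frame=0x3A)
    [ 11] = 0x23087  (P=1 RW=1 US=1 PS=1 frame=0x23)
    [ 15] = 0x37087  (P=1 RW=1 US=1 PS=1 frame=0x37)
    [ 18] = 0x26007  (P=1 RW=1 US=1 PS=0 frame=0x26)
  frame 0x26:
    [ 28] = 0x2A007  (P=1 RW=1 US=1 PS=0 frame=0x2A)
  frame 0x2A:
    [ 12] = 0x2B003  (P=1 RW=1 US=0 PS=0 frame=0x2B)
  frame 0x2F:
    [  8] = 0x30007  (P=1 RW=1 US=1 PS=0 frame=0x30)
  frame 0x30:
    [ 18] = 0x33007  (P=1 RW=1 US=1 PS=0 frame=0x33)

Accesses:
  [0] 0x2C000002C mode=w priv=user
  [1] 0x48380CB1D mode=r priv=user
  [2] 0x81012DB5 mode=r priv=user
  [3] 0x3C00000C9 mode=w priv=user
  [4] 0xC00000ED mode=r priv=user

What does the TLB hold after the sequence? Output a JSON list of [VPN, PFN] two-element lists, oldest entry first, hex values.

Per-access translation:
#0 VA=0x2C000002C (w,user):
  lvl0: tbl 0x21, slot 11 ⇒ 0x23087 (P1/RW1/US1/PS1)
  ⇒ phys 0x2302C (huge @L0)  [1 reads]
#1 VA=0x48380CB1D (r,user):
  lvl0: tbl 0x21, slot 18 ⇒ 0x26007 (P1/RW1/US1/PS0)
  lvl1: tbl 0x26, slot 28 ⇒ 0x2A007 (P1/RW1/US1/PS0)
  lvl2: tbl 0x2A, slot 12 ⇒ 0x2B003 (P1/RW1/US0/PS0)
  → PROTECTION_VIOLATION  (3 entries read)
#2 VA=0x81012DB5 (r,user):
  lvl0: tbl 0x21, slot 2 ⇒ 0x2F007 (P1/RW1/US1/PS0)
  lvl1: tbl 0x2F, slot 8 ⇒ 0x30007 (P1/RW1/US1/PS0)
  lvl2: tbl 0x30, slot 18 ⇒ 0x33007 (P1/RW1/US1/PS0)
  ⇒ phys 0x33DB5  [3 reads]
#3 VA=0x3C00000C9 (w,user):
  lvl0: tbl 0x21, slot 15 ⇒ 0x37087 (P1/RW1/US1/PS1)
  ⇒ phys 0x370C9 (huge @L0)  [1 reads]
#4 VA=0xC00000ED (r,user):
  lvl0: tbl 0x21, slot 3 ⇒ 0x3A087 (P1/RW1/US1/PS1)
  ⇒ phys 0x3A0ED (huge @L0)  [1 reads]

TLB: [["0x3C0000", "0x37"], ["0xC0000", "0x3A"]]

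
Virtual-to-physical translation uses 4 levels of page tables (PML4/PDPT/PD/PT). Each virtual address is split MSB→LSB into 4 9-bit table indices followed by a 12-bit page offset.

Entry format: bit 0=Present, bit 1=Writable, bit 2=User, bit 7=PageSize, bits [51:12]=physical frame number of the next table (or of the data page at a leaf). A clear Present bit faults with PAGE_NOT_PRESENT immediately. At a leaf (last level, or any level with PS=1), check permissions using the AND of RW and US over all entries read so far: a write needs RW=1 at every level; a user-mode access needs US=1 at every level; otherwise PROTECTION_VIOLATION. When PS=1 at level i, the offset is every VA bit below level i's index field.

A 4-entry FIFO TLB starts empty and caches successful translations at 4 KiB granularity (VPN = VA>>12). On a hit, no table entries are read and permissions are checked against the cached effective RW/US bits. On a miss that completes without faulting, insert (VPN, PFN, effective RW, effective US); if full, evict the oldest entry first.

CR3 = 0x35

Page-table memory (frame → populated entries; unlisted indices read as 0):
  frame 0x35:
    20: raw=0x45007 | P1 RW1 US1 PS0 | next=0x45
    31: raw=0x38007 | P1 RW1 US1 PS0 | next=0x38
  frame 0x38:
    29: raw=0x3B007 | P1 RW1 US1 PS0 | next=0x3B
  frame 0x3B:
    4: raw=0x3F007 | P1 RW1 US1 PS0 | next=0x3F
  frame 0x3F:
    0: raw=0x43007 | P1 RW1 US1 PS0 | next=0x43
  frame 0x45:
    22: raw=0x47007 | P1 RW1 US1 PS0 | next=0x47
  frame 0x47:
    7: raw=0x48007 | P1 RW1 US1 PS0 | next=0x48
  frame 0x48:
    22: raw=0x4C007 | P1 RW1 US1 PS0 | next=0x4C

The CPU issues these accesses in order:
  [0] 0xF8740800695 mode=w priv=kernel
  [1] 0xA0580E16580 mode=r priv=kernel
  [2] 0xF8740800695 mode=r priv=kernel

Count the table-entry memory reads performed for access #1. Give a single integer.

Per-access translation:
#0 VA=0xF8740800695 (w,kernel):
  lvl0: tbl 0x35, slot 31 ⇒ 0x38007 (P1/RW1/US1/PS0)
  lvl1: tbl 0x38, slot 29 ⇒ 0x3B007 (P1/RW1/US1/PS0)
  lvl2: tbl 0x3B, slot 4 ⇒ 0x3F007 (P1/RW1/US1/PS0)
  lvl3: tbl 0x3F, slot 0 ⇒ 0x43007 (P1/RW1/US1/PS0)
  ✓ 0x43695  — 4 lookups
#1 VA=0xA0580E16580 (r,kernel):
  lvl0: tbl 0x35, slot 20 ⇒ 0x45007 (P1/RW1/US1/PS0)
  lvl1: tbl 0x45, slot 22 ⇒ 0x47007 (P1/RW1/US1/PS0)
  lvl2: tbl 0x47, slot 7 ⇒ 0x48007 (P1/RW1/US1/PS0)
  lvl3: tbl 0x48, slot 22 ⇒ 0x4C007 (P1/RW1/US1/PS0)
  ✓ 0x4C580  — 4 lookups
#2 VA=0xF8740800695 (r,kernel):
  TLB hit vpn=0xF8740800 → PA=0x43695

Entries read for #1: 4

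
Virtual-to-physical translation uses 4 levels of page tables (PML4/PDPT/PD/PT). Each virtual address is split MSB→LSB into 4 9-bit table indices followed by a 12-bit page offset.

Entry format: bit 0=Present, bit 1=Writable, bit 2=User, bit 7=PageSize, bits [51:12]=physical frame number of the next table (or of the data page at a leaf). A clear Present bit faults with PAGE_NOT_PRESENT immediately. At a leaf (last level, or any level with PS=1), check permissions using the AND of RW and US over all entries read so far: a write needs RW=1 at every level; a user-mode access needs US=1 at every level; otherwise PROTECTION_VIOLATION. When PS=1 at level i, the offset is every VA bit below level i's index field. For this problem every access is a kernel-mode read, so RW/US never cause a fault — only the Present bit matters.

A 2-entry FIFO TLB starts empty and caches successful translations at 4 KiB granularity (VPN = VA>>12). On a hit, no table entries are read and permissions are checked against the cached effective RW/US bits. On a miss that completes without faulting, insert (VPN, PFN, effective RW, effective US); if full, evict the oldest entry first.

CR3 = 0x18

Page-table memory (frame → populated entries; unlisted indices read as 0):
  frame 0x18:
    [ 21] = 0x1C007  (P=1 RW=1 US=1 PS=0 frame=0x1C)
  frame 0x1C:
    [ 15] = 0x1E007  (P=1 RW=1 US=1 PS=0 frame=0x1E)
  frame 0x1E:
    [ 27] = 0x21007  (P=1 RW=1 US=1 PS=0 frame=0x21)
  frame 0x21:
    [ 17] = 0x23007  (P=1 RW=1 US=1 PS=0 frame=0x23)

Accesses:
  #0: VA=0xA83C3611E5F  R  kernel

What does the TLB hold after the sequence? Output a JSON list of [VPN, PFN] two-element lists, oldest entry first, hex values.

Trace:
#0 VA=0xA83C3611E5F (r,kernel):
  lvl0: tbl 0x18, slot 21 ⇒ 0x1C007 (P1/RW1/US1/PS0)
  lvl1: tbl 0x1C, slot 15 ⇒ 0x1E007 (P1/RW1/US1/PS0)
  lvl2: tbl 0x1E, slot 27 ⇒ 0x21007 (P1/RW1/US1/PS0)
  lvl3: tbl 0x21, slot 17 ⇒ 0x23007 (P1/RW1/US1/PS0)
  ✓ 0x23E5F  — 4 lookups

TLB: [["0xA83C3611", "0x23"]]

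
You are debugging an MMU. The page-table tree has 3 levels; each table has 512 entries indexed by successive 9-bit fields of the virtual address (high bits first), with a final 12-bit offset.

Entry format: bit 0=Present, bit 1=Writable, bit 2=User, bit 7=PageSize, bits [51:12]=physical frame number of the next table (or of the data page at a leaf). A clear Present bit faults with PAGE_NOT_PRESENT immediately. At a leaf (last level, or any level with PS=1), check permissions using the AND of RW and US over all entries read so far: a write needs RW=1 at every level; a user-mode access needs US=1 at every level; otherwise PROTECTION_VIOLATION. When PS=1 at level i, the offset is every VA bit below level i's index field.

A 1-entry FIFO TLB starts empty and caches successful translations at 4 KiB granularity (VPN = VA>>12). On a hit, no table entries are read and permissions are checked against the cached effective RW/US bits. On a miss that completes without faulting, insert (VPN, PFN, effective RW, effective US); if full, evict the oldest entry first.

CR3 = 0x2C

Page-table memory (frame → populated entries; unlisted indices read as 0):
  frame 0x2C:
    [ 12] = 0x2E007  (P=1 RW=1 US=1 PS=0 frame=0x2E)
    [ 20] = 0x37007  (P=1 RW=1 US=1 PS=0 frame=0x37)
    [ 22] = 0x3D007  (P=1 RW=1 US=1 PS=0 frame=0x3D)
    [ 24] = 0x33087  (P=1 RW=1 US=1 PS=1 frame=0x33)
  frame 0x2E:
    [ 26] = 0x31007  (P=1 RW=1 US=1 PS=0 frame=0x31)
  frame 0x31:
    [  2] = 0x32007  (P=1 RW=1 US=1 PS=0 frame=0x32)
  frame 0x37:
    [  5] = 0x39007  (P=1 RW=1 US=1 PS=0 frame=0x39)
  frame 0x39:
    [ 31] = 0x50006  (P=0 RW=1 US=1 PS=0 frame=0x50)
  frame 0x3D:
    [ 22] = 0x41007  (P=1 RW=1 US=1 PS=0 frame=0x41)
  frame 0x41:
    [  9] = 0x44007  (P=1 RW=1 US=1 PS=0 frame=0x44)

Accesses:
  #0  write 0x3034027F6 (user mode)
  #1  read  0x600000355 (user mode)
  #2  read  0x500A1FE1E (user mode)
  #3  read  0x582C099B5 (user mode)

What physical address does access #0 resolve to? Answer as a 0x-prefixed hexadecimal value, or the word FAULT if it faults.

Trace:
#0 VA=0x3034027F6 (w,user):
  lvl0: tbl 0x2C, slot 12 ⇒ 0x2E007 (P1/RW1/US1/PS0)
  lvl1: tbl 0x2E, slot 26 ⇒ 0x31007 (P1/RW1/US1/PS0)
  lvl2: tbl 0x31, slot 2 ⇒ 0x32007 (P1/RW1/US1/PS0)
  → PA=0x327F6  (3 entries read)
#1 VA=0x600000355 (r,user):
  lvl0: tbl 0x2C, slot 24 ⇒ 0x33087 (P1/RW1/US1/PS1)
  → PA=0x33355 (huge @L0)  (1 entries read)
#2 VA=0x500A1FE1E (r,user):
  lvl0: tbl 0x2C, slot 20 ⇒ 0x37007 (P1/RW1/US1/PS0)
  lvl1: tbl 0x37, slot 5 ⇒ 0x39007 (P1/RW1/US1/PS0)
  lvl2: tbl 0x39, slot 31 ⇒ 0x50006 (P0/RW1/US1/PS0)
  ⇒ fault: PAGE_NOT_PRESENT  — 3 lookups
#3 VA=0x582C099B5 (r,user):
  lvl0: tbl 0x2C, slot 22 ⇒ 0x3D007 (P1/RW1/US1/PS0)
  lvl1: tbl 0x3D, slot 22 ⇒ 0x41007 (P1/RW1/US1/PS0)
  lvl2: tbl 0x41, slot 9 ⇒ 0x44007 (P1/RW1/US1/PS0)
  → PA=0x449B5  (3 entries read)

Access #0 PA: 0x327F6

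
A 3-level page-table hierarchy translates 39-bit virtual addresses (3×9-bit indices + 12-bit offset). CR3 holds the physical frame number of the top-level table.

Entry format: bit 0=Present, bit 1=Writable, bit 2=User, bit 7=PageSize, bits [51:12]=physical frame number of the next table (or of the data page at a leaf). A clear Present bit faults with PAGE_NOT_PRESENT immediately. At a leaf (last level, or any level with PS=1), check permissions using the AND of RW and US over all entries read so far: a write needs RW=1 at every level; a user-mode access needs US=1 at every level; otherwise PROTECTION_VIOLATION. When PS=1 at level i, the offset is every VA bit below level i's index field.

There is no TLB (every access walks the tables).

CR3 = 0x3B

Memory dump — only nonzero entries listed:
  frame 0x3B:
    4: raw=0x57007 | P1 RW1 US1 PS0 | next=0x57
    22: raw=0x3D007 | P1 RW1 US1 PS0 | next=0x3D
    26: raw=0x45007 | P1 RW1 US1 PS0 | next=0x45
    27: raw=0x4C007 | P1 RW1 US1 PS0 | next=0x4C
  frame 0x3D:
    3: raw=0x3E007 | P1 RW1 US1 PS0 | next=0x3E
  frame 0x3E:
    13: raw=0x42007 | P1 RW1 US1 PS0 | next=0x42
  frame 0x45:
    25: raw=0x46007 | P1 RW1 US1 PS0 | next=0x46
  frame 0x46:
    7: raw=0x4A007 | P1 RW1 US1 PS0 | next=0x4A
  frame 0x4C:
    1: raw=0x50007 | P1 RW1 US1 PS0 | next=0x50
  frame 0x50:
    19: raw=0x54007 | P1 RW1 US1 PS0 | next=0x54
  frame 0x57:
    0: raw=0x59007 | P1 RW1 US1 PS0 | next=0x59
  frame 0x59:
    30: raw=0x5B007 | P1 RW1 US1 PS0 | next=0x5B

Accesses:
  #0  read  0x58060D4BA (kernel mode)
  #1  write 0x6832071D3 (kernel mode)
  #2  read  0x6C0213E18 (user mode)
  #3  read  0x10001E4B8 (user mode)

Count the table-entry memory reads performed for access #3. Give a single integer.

Per-access translation:
#0 VA=0x58060D4BA (r,kernel):
  L0 @0x3B[22] → 0x3D007  P=1,RW=1,US=1,PS=0
  L1 @0x3D[3] → 0x3E007  P=1,RW=1,US=1,PS=0
  L2 @0x3E[13] → 0x42007  P=1,RW=1,US=1,PS=0
  ⇒ phys 0x424BA  [3 reads]
#1 VA=0x6832071D3 (w,kernel):
  L0 @0x3B[26] → 0x45007  P=1,RW=1,US=1,PS=0
  L1 @0x45[25] → 0x46007  P=1,RW=1,US=1,PS=0
  L2 @0x46[7] → 0x4A007  P=1,RW=1,US=1,PS=0
  ⇒ phys 0x4A1D3  [3 reads]
#2 VA=0x6C0213E18 (r,user):
  L0 @0x3B[27] → 0x4C007  P=1,RW=1,US=1,PS=0
  L1 @0x4C[1] → 0x50007  P=1,RW=1,US=1,PS=0
  L2 @0x50[19] → 0x54007  P=1,RW=1,US=1,PS=0
  ⇒ phys 0x54E18  [3 reads]
#3 VA=0x10001E4B8 (r,user):
  L0 @0x3B[4] → 0x57007  P=1,RW=1,US=1,PS=0
  L1 @0x57[0] → 0x59007  P=1,RW=1,US=1,PS=0
  L2 @0x59[30] → 0x5B007  P=1,RW=1,US=1,PS=0
  ⇒ phys 0x5B4B8  [3 reads]

Entries read for #3: 3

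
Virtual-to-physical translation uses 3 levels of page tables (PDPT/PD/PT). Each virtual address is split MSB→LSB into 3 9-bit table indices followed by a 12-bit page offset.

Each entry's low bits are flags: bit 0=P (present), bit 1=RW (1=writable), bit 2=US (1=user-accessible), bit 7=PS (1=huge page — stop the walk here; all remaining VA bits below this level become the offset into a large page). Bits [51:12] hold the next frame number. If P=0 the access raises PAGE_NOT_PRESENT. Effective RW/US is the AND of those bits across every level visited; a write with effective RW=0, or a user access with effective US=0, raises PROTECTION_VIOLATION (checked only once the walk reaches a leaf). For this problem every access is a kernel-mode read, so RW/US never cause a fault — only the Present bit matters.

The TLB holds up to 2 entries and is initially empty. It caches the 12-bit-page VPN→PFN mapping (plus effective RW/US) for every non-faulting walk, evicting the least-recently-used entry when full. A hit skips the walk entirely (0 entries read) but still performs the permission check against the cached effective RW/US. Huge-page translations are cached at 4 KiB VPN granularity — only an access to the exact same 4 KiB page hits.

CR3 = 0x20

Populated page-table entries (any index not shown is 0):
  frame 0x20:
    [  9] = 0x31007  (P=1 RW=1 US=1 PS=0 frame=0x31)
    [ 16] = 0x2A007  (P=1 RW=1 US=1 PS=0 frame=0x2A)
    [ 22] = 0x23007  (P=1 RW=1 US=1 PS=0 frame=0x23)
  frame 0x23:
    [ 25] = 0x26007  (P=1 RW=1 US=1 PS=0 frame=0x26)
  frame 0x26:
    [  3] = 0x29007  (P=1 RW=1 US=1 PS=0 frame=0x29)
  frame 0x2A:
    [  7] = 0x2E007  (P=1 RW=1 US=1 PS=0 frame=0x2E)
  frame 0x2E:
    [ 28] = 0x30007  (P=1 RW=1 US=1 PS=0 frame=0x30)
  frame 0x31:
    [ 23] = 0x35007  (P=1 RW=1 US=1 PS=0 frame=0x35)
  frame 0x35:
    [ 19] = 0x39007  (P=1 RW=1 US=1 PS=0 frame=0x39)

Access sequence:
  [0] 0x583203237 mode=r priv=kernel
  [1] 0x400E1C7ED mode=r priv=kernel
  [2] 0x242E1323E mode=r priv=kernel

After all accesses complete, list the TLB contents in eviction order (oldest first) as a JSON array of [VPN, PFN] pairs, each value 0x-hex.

Trace:
#0 VA=0x583203237 (r,kernel):
  L0 @0x20[22] → 0x23007  P=1,RW=1,US=1,PS=0
  L1 @0x23[25] → 0x26007  P=1,RW=1,US=1,PS=0
  L2 @0x26[3] → 0x29007  P=1,RW=1,US=1,PS=0
  ✓ 0x29237  — 3 lookups
#1 VA=0x400E1C7ED (r,kernel):
  L0 @0x20[16] → 0x2A007  P=1,RW=1,US=1,PS=0
  L1 @0x2A[7] → 0x2E007  P=1,RW=1,US=1,PS=0
  L2 @0x2E[28] → 0x30007  P=1,RW=1,US=1,PS=0
  ✓ 0x307ED  — 3 lookups
#2 VA=0x242E1323E (r,kernel):
  L0 @0x20[9] → 0x31007  P=1,RW=1,US=1,PS=0
  L1 @0x31[23] → 0x35007  P=1,RW=1,US=1,PS=0
  L2 @0x35[19] → 0x39007  P=1,RW=1,US=1,PS=0
  ✓ 0x3923E  — 3 lookups

TLB: [["0x400E1C", "0x30"], ["0x242E13", "0x39"]]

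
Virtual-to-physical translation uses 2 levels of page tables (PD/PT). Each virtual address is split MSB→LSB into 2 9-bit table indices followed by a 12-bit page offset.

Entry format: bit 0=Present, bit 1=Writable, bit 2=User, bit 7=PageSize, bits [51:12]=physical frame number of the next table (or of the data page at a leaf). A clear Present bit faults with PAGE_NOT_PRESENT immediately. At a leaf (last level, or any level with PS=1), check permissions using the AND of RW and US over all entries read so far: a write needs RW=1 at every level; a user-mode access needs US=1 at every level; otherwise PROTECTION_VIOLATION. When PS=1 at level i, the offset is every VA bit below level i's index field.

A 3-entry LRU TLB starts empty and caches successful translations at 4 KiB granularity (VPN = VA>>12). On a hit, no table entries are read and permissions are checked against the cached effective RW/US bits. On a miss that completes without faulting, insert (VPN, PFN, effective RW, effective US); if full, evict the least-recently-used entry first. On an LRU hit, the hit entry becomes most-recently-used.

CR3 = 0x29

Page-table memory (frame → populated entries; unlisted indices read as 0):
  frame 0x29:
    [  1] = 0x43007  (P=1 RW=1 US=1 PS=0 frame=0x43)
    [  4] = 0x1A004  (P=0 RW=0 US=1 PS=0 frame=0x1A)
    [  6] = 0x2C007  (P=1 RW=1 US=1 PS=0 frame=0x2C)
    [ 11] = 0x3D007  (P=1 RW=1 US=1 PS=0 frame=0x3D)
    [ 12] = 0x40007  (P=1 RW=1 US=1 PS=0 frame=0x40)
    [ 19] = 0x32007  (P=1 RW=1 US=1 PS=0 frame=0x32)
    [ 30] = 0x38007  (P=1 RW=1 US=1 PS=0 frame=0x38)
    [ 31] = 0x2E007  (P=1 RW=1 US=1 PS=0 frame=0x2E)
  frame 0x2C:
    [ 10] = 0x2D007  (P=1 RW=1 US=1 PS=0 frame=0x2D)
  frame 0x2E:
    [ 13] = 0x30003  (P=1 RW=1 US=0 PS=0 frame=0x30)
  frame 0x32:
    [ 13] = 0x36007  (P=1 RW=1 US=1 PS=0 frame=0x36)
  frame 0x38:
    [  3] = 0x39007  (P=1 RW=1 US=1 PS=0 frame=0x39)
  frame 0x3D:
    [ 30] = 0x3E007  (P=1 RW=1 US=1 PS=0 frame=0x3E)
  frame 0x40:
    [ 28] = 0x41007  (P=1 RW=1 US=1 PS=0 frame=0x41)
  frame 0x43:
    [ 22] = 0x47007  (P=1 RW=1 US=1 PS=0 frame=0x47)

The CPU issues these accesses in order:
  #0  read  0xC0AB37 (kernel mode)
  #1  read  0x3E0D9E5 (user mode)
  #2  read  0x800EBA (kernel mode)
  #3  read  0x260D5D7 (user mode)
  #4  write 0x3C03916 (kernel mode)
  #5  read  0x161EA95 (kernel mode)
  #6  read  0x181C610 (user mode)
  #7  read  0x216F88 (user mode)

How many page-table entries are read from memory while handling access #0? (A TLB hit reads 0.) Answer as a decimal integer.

Walk each access:
#0 VA=0xC0AB37 (r,kernel):
  L0 @0x29[6] → 0x2C007  P=1,RW=1,US=1,PS=0
  L1 @0x2C[10] → 0x2D007  P=1,RW=1,US=1,PS=0
  ✓ 0x2DB37  — 2 lookups
#1 VA=0x3E0D9E5 (r,user):
  L0 @0x29[31] → 0x2E007  P=1,RW=1,US=1,PS=0
  L1 @0x2E[13] → 0x30003  P=1,RW=1,US=0,PS=0
  ⇒ fault: PROTECTION_VIOLATION  — 2 lookups
#2 VA=0x800EBA (r,kernel):
  L0 @0x29[4] → 0x1A004  P=0,RW=0,US=1,PS=0
  ⇒ fault: PAGE_NOT_PRESENT  — 1 lookups
#3 VA=0x260D5D7 (r,user):
  L0 @0x29[19] → 0x32007  P=1,RW=1,US=1,PS=0
  L1 @0x32[13] → 0x36007  P=1,RW=1,US=1,PS=0
  ✓ 0x365D7  — 2 lookups
#4 VA=0x3C03916 (w,kernel):
  L0 @0x29[30] → 0x38007  P=1,RW=1,US=1,PS=0
  L1 @0x38[3] → 0x39007  P=1,RW=1,US=1,PS=0
  ✓ 0x39916  — 2 lookups
#5 VA=0x161EA95 (r,kernel):
  L0 @0x29[11] → 0x3D007  P=1,RW=1,US=1,PS=0
  L1 @0x3D[30] → 0x3E007  P=1,RW=1,US=1,PS=0
  ✓ 0x3EA95  — 2 lookups
#6 VA=0x181C610 (r,user):
  L0 @0x29[12] → 0x40007  P=1,RW=1,US=1,PS=0
  L1 @0x40[28] → 0x41007  P=1,RW=1,US=1,PS=0
  ✓ 0x41610  — 2 lookups
#7 VA=0x216F88 (r,user):
  L0 @0x29[1] → 0x43007  P=1,RW=1,US=1,PS=0
  L1 @0x43[22] → 0x47007  P=1,RW=1,US=1,PS=0
  ✓ 0x47F88  — 2 lookups

Entries read for #0: 2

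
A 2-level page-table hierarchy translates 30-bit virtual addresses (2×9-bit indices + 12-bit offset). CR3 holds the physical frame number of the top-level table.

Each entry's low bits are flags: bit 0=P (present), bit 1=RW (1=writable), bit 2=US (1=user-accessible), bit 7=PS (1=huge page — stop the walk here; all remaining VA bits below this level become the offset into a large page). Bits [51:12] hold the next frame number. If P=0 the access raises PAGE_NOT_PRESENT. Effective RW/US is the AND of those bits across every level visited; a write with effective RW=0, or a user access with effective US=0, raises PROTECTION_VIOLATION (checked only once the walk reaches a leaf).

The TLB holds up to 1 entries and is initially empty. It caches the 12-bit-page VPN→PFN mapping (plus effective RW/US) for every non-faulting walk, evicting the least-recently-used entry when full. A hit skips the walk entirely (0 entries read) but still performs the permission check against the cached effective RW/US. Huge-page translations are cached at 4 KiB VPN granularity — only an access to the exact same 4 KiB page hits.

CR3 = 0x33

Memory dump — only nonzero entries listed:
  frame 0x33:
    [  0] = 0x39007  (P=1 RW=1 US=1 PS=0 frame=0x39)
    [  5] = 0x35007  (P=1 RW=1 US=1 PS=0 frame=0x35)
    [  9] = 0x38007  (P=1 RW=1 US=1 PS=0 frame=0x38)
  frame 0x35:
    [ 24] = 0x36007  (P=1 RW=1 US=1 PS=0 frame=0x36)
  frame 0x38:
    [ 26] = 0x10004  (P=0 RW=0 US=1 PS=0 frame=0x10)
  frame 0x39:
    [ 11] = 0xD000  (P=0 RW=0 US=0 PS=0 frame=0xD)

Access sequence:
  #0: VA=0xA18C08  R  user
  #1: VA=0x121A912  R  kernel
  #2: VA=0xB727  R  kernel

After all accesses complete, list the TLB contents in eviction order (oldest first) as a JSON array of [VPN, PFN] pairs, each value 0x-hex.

Walk each access:
#0 VA=0xA18C08 (r,user):
  L0: frame=0x33 idx=5 entry=0x35007 [P=1 RW=1 US=1 PS=0]
  L1: frame=0x35 idx=24 entry=0x36007 [P=1 RW=1 US=1 PS=0]
  ⇒ phys 0x36C08  [2 reads]
#1 VA=0x121A912 (r,kernel):
  L0: frame=0x33 idx=9 entry=0x38007 [P=1 RW=1 US=1 PS=0]
  L1: frame=0x38 idx=26 entry=0x10004 [P=0 RW=0 US=1 PS=0]
  → PAGE_NOT_PRESENT  (2 entries read)
#2 VA=0xB727 (r,kernel):
  L0: frame=0x33 idx=0 entry=0x39007 [P=1 RW=1 US=1 PS=0]
  L1: frame=0x39 idx=11 entry=0xD000 [P=0 RW=0 US=0 PS=0]
  → PAGE_NOT_PRESENT  (2 entries read)

TLB: [["0xA18", "0x36"]]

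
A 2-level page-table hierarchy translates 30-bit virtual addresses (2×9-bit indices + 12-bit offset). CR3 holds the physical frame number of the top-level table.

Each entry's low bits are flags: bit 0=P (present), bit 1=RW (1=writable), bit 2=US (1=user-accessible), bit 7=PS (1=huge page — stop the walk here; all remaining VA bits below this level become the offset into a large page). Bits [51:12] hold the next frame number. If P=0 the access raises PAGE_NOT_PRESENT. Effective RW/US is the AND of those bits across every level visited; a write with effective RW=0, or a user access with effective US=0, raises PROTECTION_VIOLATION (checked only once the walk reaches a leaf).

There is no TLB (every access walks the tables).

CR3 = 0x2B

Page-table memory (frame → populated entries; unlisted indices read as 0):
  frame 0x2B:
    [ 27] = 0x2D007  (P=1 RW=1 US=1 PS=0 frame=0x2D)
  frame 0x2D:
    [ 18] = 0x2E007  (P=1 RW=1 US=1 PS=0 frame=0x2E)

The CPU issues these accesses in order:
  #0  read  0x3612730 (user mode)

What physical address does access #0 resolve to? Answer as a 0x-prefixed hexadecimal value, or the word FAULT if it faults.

Per-access translation:
#0 VA=0x3612730 (r,user):
  L0: frame=0x2B idx=27 entry=0x2D007 [P=1 RW=1 US=1 PS=0]
  L1: frame=0x2D idx=18 entry=0x2E007 [P=1 RW=1 US=1 PS=0]
  ⇒ phys 0x2E730  [2 reads]

Access #0 PA: 0x2E730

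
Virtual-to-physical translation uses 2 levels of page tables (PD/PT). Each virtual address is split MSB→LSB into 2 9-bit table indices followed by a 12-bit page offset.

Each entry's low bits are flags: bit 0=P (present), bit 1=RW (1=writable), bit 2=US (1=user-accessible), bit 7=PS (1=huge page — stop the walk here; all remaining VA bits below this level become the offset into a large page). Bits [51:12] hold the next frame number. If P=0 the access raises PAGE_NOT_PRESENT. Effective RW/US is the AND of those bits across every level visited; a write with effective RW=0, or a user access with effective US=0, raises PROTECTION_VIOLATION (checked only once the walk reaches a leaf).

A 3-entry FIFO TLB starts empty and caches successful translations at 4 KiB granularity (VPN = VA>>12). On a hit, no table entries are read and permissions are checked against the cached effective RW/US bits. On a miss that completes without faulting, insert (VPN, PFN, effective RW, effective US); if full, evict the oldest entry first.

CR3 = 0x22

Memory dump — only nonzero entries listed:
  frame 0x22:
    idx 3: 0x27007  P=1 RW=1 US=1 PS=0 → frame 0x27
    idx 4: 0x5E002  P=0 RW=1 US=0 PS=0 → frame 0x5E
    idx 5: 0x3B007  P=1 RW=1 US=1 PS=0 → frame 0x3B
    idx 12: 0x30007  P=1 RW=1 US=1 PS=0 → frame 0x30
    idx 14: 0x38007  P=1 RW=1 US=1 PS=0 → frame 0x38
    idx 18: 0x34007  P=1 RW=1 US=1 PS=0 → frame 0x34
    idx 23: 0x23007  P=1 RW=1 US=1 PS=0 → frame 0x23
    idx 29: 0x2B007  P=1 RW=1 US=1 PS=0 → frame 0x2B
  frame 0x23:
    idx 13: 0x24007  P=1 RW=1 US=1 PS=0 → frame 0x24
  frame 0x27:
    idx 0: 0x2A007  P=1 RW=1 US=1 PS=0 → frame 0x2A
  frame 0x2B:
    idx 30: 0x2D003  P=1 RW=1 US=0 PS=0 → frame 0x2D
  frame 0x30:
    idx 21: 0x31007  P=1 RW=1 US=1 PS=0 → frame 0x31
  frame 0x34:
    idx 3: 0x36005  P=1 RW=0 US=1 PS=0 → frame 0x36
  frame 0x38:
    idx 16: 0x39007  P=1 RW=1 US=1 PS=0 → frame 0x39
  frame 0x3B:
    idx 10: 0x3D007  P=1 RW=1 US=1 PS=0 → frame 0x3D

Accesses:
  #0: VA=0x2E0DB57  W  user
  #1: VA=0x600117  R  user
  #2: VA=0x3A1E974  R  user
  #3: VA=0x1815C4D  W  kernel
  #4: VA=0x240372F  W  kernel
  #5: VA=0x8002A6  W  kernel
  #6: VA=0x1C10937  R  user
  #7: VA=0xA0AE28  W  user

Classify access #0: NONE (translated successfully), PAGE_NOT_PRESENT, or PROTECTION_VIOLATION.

Trace:
#0 VA=0x2E0DB57 (w,user):
  lvl0: tbl 0x22, slot 23 ⇒ 0x23007 (P1/RW1/US1/PS0)
  lvl1: tbl 0x23, slot 13 ⇒ 0x24007 (P1/RW1/US1/PS0)
  ✓ 0x24B57  — 2 lookups
#1 VA=0x600117 (r,user):
  lvl0: tbl 0x22, slot 3 ⇒ 0x27007 (P1/RW1/US1/PS0)
  lvl1: tbl 0x27, slot 0 ⇒ 0x2A007 (P1/RW1/US1/PS0)
  ✓ 0x2A117  — 2 lookups
#2 VA=0x3A1E974 (r,user):
  lvl0: tbl 0x22, slot 29 ⇒ 0x2B007 (P1/RW1/US1/PS0)
  lvl1: tbl 0x2B, slot 30 ⇒ 0x2D003 (P1/RW1/US0/PS0)
  → PROTECTION_VIOLATION  (2 entries read)
#3 VA=0x1815C4D (w,kernel):
  lvl0: tbl 0x22, slot 12 ⇒ 0x30007 (P1/RW1/US1/PS0)
  lvl1: tbl 0x30, slot 21 ⇒ 0x31007 (P1/RW1/US1/PS0)
  ✓ 0x31C4D  — 2 lookups
#4 VA=0x240372F (w,kernel):
  lvl0: tbl 0x22, slot 18 ⇒ 0x34007 (P1/RW1/US1/PS0)
  lvl1: tbl 0x34, slot 3 ⇒ 0x36005 (P1/RW0/US1/PS0)
  → PROTECTION_VIOLATION  (2 entries read)
#5 VA=0x8002A6 (w,kernel):
  lvl0: tbl 0x22, slot 4 ⇒ 0x5E002 (P0/RW1/US0/PS0)
  → PAGE_NOT_PRESENT  (1 entries read)
#6 VA=0x1C10937 (r,user):
  lvl0: tbl 0x22, slot 14 ⇒ 0x38007 (P1/RW1/US1/PS0)
  lvl1: tbl 0x38, slot 16 ⇒ 0x39007 (P1/RW1/US1/PS0)
  ✓ 0x39937  — 2 lookups
#7 VA=0xA0AE28 (w,user):
  lvl0: tbl 0x22, slot 5 ⇒ 0x3B007 (P1/RW1/US1/PS0)
  lvl1: tbl 0x3B, slot 10 ⇒ 0x3D007 (P1/RW1/US1/PS0)
  ✓ 0x3DE28  — 2 lookups

Access #0 fault: NONE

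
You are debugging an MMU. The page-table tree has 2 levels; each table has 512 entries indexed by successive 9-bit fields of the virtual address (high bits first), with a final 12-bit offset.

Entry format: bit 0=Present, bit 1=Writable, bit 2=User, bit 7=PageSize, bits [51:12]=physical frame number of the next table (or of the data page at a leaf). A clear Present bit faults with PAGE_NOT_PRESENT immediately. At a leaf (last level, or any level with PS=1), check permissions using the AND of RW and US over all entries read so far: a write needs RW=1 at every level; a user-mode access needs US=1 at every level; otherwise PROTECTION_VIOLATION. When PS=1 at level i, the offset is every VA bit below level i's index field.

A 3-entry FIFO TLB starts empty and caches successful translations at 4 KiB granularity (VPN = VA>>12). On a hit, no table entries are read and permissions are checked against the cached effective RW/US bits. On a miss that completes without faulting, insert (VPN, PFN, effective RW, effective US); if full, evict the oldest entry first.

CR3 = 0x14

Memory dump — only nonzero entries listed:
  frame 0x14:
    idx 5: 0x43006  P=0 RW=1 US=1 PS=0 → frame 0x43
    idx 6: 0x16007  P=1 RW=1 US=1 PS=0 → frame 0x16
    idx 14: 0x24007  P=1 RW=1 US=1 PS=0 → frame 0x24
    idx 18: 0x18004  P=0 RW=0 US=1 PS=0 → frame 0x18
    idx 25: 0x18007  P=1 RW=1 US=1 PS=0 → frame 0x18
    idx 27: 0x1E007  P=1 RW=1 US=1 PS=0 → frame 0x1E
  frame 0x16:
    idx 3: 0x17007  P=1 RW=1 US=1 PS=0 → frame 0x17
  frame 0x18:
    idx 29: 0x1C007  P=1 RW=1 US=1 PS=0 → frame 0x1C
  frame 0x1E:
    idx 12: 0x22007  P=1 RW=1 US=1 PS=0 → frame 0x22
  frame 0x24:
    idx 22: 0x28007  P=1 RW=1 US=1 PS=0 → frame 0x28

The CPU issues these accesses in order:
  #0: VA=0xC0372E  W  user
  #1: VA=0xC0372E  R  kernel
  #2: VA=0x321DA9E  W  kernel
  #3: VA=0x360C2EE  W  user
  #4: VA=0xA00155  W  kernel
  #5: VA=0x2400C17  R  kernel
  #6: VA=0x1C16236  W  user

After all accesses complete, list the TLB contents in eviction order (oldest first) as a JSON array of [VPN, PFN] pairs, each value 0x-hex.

Trace:
#0 VA=0xC0372E (w,user):
  [0] read 0x14 idx=6: raw=0x16007 flags P=1 W=1 U=1 S=0
  [1] read 0x16 idx=3: raw=0x17007 flags P=1 W=1 U=1 S=0
  ✓ 0x1772E  — 2 lookups
#1 VA=0xC0372E (r,kernel):
  TLB hit vpn=0xC03 → PA=0x1772E
#2 VA=0x321DA9E (w,kernel):
  [0] read 0x14 idx=25: raw=0x18007 flags P=1 W=1 U=1 S=0
  [1] read 0x18 idx=29: raw=0x1C007 flags P=1 W=1 U=1 S=0
  ✓ 0x1CA9E  — 2 lookups
#3 VA=0x360C2EE (w,user):
  [0] read 0x14 idx=27: raw=0x1E007 flags P=1 W=1 U=1 S=0
  [1] read 0x1E idx=12: raw=0x22007 flags P=1 W=1 U=1 S=0
  ✓ 0x222EE  — 2 lookups
#4 VA=0xA00155 (w,kernel):
  [0] read 0x14 idx=5: raw=0x43006 flags P=0 W=1 U=1 S=0
  → PAGE_NOT_PRESENT  (1 entries read)
#5 VA=0x2400C17 (r,kernel):
  [0] read 0x14 idx=18: raw=0x18004 flags P=0 W=0 U=1 S=0
  → PAGE_NOT_PRESENT  (1 entries read)
#6 VA=0x1C16236 (w,user):
  [0] read 0x14 idx=14: raw=0x24007 flags P=1 W=1 U=1 S=0
  [1] read 0x24 idx=22: raw=0x28007 flags P=1 W=1 U=1 S=0
  ✓ 0x28236  — 2 lookups

TLB: [["0x321D", "0x1C"], ["0x360C", "0x22"], ["0x1C16", "0x28"]]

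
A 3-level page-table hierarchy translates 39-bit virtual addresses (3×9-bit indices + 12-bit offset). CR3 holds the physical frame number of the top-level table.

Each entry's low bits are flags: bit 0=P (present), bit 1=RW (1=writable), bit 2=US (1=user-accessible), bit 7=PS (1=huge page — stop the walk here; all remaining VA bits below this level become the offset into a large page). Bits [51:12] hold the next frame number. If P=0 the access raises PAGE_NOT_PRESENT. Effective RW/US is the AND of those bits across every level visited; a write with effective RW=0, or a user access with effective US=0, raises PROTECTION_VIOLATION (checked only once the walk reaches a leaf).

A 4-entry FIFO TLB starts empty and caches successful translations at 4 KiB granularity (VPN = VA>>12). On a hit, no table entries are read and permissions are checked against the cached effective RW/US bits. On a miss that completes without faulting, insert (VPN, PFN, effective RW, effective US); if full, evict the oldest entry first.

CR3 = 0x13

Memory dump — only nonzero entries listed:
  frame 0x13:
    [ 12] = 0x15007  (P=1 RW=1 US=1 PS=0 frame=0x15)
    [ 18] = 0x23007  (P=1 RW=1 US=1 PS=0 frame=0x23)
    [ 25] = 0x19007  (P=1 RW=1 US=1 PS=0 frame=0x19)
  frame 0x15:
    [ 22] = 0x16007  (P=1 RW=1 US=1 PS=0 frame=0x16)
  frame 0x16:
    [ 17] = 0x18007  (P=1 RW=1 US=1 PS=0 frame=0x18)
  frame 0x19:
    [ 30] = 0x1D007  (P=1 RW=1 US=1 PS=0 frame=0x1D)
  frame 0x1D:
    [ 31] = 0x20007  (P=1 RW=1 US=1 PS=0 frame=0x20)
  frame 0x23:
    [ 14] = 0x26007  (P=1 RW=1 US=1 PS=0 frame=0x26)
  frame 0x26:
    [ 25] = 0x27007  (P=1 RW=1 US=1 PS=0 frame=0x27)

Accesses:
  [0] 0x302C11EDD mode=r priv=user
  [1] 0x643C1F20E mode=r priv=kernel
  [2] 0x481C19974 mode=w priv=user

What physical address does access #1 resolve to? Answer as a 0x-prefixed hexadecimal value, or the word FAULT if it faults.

Trace:
#0 VA=0x302C11EDD (r,user):
  L0 @0x13[12] → 0x15007  P=1,RW=1,US=1,PS=0
  L1 @0x15[22] → 0x16007  P=1,RW=1,US=1,PS=0
  L2 @0x16[17] → 0x18007  P=1,RW=1,US=1,PS=0
  ⇒ phys 0x18EDD  [3 reads]
#1 VA=0x643C1F20E (r,kernel):
  L0 @0x13[25] → 0x19007  P=1,RW=1,US=1,PS=0
  L1 @0x19[30] → 0x1D007  P=1,RW=1,US=1,PS=0
  L2 @0x1D[31] → 0x20007  P=1,RW=1,US=1,PS=0
  ⇒ phys 0x2020E  [3 reads]
#2 VA=0x481C19974 (w,user):
  L0 @0x13[18] → 0x23007  P=1,RW=1,US=1,PS=0
  L1 @0x23[14] → 0x26007  P=1,RW=1,US=1,PS=0
  L2 @0x26[25] → 0x27007  P=1,RW=1,US=1,PS=0
  ⇒ phys 0x27974  [3 reads]

Access #1 PA: 0x2020E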